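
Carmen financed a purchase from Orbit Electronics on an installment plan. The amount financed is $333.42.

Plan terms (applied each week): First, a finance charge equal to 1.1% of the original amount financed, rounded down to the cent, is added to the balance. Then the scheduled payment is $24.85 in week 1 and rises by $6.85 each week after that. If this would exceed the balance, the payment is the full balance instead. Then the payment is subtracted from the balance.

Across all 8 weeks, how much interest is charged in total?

Week 1: $333.42 +$3.66 interest = $337.08; pay $24.85 → $312.23
Week 2: $312.23 +$3.66 interest = $315.89; pay $31.70 → $284.19
Week 3: $284.19 +$3.66 interest = $287.85; pay $38.55 → $249.30
Week 4: $249.30 +$3.66 interest = $252.96; pay $45.40 → $207.56
Week 5: $207.56 +$3.66 interest = $211.22; pay $52.25 → $158.97
Week 6: $158.97 +$3.66 interest = $162.63; pay $59.10 → $103.53
Week 7: $103.53 +$3.66 interest = $107.19; pay $65.95 → $41.24
Week 8: $41.24 +$3.66 interest = $44.90; pay $44.90 → $0.00
Total interest: $3.66 + $3.66 + $3.66 + $3.66 + $3.66 + $3.66 + $3.66 + $3.66 = $29.28

$29.28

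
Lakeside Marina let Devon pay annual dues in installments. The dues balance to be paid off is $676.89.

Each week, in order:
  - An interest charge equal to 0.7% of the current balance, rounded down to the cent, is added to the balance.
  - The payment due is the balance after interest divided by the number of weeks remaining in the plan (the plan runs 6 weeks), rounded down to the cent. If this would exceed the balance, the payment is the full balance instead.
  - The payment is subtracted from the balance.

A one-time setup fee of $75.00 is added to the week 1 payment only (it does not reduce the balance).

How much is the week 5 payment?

$116.81

Week 1: opening $676.89; interest $4.73 → $681.62; payment $113.60 (+ $75.00 fee); balance $568.02
Week 2: opening $568.02; interest $3.97 → $571.99; payment $114.39; balance $457.60
Week 3: opening $457.60; interest $3.20 → $460.80; payment $115.20; balance $345.60
Week 4: opening $345.60; interest $2.41 → $348.01; payment $116.00; balance $232.01
Week 5: opening $232.01; interest $1.62 → $233.63; payment $116.81; balance $116.82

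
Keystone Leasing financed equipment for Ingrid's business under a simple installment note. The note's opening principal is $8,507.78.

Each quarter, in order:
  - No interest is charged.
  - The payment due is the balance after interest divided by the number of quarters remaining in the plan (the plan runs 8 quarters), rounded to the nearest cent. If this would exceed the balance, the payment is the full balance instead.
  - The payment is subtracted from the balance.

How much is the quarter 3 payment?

$1,063.47

Quarter 1: opening $8,507.78; payment $1,063.47; balance $7,444.31
Quarter 2: opening $7,444.31; payment $1,063.47; balance $6,380.84
Quarter 3: opening $6,380.84; payment $1,063.47; balance $5,317.37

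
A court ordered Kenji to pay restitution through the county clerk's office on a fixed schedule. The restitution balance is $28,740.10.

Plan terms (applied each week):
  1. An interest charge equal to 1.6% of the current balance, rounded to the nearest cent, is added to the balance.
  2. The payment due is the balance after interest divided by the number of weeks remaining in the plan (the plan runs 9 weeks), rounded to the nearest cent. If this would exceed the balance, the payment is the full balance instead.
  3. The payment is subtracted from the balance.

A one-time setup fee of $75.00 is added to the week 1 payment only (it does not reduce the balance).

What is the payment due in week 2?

$3,296.35

Week 1: opening $28,740.10; interest $459.84 → $29,199.94; payment $3,244.44 (+ $75.00 fee); balance $25,955.50
Week 2: opening $25,955.50; interest $415.29 → $26,370.79; payment $3,296.35; balance $23,074.44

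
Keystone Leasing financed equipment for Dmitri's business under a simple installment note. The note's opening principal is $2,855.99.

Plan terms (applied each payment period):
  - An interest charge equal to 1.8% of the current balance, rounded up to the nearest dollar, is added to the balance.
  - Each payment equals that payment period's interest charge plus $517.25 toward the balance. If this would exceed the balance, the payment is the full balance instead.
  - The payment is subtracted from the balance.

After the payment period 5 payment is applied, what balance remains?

# | Opening | Interest | Payment | End bal
1 | $2,855.99 | $52.00 | $569.25 | $2,338.74
2 | $2,338.74 | $43.00 | $560.25 | $1,821.49
3 | $1,821.49 | $33.00 | $550.25 | $1,304.24
4 | $1,304.24 | $24.00 | $541.25 | $786.99
5 | $786.99 | $15.00 | $532.25 | $269.74

$269.74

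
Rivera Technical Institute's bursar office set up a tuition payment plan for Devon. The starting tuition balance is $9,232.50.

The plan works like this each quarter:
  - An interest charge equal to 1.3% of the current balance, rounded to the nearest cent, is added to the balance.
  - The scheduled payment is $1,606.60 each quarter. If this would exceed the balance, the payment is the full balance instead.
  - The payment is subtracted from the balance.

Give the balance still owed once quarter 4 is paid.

Quarter 1: $9,232.50 +$120.02 interest = $9,352.52; pay $1,606.60 → $7,745.92
Quarter 2: $7,745.92 +$100.70 interest = $7,846.62; pay $1,606.60 → $6,240.02
Quarter 3: $6,240.02 +$81.12 interest = $6,321.14; pay $1,606.60 → $4,714.54
Quarter 4: $4,714.54 +$61.29 interest = $4,775.83; pay $1,606.60 → $3,169.23

$3,169.23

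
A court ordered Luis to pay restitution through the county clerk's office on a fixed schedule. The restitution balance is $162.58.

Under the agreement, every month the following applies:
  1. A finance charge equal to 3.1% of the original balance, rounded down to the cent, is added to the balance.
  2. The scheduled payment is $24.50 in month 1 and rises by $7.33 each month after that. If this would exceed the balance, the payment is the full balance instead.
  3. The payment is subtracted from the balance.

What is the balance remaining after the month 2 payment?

$116.31

# | Opening | Interest | Payment | End bal
1 | $162.58 | $5.03 | $24.50 | $143.11
2 | $143.11 | $5.03 | $31.83 | $116.31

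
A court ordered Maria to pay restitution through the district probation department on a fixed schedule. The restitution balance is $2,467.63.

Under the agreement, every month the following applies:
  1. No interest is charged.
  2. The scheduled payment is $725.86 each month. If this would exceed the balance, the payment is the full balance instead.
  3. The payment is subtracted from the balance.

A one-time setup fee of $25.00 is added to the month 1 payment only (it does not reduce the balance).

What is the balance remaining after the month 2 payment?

$1,015.91

Month 1: $2,467.63 − $725.86 (+ $25.00 fee) → $1,741.77
Month 2: $1,741.77 − $725.86 → $1,015.91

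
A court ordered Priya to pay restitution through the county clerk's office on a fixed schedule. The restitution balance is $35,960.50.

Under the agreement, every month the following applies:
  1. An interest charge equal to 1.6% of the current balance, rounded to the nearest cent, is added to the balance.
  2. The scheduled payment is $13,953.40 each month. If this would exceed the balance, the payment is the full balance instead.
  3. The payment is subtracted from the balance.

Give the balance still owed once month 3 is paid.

Month 1: $35,960.50 +$575.37 interest = $36,535.87; pay $13,953.40 → $22,582.47
Month 2: $22,582.47 +$361.32 interest = $22,943.79; pay $13,953.40 → $8,990.39
Month 3: $8,990.39 +$143.85 interest = $9,134.24; pay $9,134.24 → $0.00

$0.00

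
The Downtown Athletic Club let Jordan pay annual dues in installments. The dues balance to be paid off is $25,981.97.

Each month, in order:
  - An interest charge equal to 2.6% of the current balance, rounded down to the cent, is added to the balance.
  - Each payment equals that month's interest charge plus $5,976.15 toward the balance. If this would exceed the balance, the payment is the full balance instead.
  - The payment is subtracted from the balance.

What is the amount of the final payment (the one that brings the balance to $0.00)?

$2,131.38

# | Opening | Interest | Payment | End bal
1 | $25,981.97 | $675.53 | $6,651.68 | $20,005.82
2 | $20,005.82 | $520.15 | $6,496.30 | $14,029.67
3 | $14,029.67 | $364.77 | $6,340.92 | $8,053.52
4 | $8,053.52 | $209.39 | $6,185.54 | $2,077.37
5 | $2,077.37 | $54.01 | $2,131.38 | $0.00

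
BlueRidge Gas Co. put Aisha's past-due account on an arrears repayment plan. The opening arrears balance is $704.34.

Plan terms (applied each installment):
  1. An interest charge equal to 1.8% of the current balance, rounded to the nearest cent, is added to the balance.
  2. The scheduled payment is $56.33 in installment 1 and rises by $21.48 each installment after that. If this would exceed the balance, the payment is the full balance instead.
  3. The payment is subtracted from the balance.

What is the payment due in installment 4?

Installment 1: $704.34 +$12.68 interest = $717.02; pay $56.33 → $660.69
Installment 2: $660.69 +$11.89 interest = $672.58; pay $77.81 → $594.77
Installment 3: $594.77 +$10.71 interest = $605.48; pay $99.29 → $506.19
Installment 4: $506.19 +$9.11 interest = $515.30; pay $120.77 → $394.53

$120.77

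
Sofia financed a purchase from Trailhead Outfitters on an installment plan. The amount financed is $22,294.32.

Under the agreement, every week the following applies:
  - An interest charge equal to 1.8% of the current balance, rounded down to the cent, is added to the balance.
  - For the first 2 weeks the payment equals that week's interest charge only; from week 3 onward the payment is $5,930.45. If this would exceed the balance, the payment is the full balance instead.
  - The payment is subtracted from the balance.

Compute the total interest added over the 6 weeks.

$1,803.40

Week 1: opening $22,294.32; interest $401.29 → $22,695.61; payment $401.29; balance $22,294.32
Week 2: opening $22,294.32; interest $401.29 → $22,695.61; payment $401.29; balance $22,294.32
Week 3: opening $22,294.32; interest $401.29 → $22,695.61; payment $5,930.45; balance $16,765.16
Week 4: opening $16,765.16; interest $301.77 → $17,066.93; payment $5,930.45; balance $11,136.48
Week 5: opening $11,136.48; interest $200.45 → $11,336.93; payment $5,930.45; balance $5,406.48
Week 6: opening $5,406.48; interest $97.31 → $5,503.79; payment $5,503.79; balance $0.00
Total interest: $401.29 + $401.29 + $401.29 + $301.77 + $200.45 + $97.31 = $1,803.40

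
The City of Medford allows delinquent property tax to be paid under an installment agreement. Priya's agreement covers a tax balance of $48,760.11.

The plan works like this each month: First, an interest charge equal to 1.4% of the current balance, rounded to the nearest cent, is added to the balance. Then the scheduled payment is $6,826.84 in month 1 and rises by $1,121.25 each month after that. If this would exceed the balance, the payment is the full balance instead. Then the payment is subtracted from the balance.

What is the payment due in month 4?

Month 1: opening $48,760.11; interest $682.64 → $49,442.75; payment $6,826.84; balance $42,615.91
Month 2: opening $42,615.91; interest $596.62 → $43,212.53; payment $7,948.09; balance $35,264.44
Month 3: opening $35,264.44; interest $493.70 → $35,758.14; payment $9,069.34; balance $26,688.80
Month 4: opening $26,688.80; interest $373.64 → $27,062.44; payment $10,190.59; balance $16,871.85

$10,190.59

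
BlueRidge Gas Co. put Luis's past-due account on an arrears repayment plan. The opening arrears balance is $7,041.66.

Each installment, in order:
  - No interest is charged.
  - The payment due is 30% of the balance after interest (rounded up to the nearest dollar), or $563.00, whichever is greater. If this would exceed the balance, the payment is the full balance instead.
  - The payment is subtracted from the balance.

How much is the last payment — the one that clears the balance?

$0.66

# | Opening | Payment | End bal
1 | $7,041.66 | $2,113.00 | $4,928.66
2 | $4,928.66 | $1,479.00 | $3,449.66
3 | $3,449.66 | $1,035.00 | $2,414.66
4 | $2,414.66 | $725.00 | $1,689.66
5 | $1,689.66 | $563.00 | $1,126.66
6 | $1,126.66 | $563.00 | $563.66
7 | $563.66 | $563.00 | $0.66
8 | $0.66 | $0.66 | $0.00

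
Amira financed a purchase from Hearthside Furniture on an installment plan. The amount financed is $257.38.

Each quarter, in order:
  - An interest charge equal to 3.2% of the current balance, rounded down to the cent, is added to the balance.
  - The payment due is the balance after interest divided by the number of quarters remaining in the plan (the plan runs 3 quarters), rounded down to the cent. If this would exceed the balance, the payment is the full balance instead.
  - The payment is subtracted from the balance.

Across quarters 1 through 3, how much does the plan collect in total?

$274.19

# | Opening | Interest | Payment | End bal
1 | $257.38 | $8.23 | $88.53 | $177.08
2 | $177.08 | $5.66 | $91.37 | $91.37
3 | $91.37 | $2.92 | $94.29 | $0.00
Total paid: $274.19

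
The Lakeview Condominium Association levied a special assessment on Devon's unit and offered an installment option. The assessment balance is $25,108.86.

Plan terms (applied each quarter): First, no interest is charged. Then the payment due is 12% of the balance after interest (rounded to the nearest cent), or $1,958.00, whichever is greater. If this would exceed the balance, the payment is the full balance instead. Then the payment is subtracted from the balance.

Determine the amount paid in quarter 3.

$2,333.32

Quarter 1: $25,108.86 − $3,013.06 → $22,095.80
Quarter 2: $22,095.80 − $2,651.50 → $19,444.30
Quarter 3: $19,444.30 − $2,333.32 → $17,110.98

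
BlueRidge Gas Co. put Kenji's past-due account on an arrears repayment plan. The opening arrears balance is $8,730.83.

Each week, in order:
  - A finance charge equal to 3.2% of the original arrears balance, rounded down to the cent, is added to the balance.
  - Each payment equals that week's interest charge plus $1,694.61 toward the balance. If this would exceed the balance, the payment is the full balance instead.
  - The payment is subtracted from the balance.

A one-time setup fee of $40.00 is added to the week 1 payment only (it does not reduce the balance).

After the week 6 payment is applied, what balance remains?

Week 1: opening $8,730.83; interest $279.38 → $9,010.21; payment $1,973.99 (+ $40.00 fee); balance $7,036.22
Week 2: opening $7,036.22; interest $279.38 → $7,315.60; payment $1,973.99; balance $5,341.61
Week 3: opening $5,341.61; interest $279.38 → $5,620.99; payment $1,973.99; balance $3,647.00
Week 4: opening $3,647.00; interest $279.38 → $3,926.38; payment $1,973.99; balance $1,952.39
Week 5: opening $1,952.39; interest $279.38 → $2,231.77; payment $1,973.99; balance $257.78
Week 6: opening $257.78; interest $279.38 → $537.16; payment $537.16; balance $0.00

$0.00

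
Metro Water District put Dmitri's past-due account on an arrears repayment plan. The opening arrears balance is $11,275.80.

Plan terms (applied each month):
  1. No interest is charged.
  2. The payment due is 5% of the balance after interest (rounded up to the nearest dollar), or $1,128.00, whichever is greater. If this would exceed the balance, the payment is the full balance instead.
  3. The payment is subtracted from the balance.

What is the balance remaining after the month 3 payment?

# | Opening | Payment | End bal
1 | $11,275.80 | $1,128.00 | $10,147.80
2 | $10,147.80 | $1,128.00 | $9,019.80
3 | $9,019.80 | $1,128.00 | $7,891.80

$7,891.80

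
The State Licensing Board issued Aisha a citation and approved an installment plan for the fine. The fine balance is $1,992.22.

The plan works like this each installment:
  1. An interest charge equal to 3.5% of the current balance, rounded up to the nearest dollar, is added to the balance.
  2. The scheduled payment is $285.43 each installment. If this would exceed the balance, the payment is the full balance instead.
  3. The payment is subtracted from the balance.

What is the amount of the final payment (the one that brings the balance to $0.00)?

Installment 1: $1,992.22 +$70.00 interest = $2,062.22; pay $285.43 → $1,776.79
Installment 2: $1,776.79 +$63.00 interest = $1,839.79; pay $285.43 → $1,554.36
Installment 3: $1,554.36 +$55.00 interest = $1,609.36; pay $285.43 → $1,323.93
Installment 4: $1,323.93 +$47.00 interest = $1,370.93; pay $285.43 → $1,085.50
Installment 5: $1,085.50 +$38.00 interest = $1,123.50; pay $285.43 → $838.07
Installment 6: $838.07 +$30.00 interest = $868.07; pay $285.43 → $582.64
Installment 7: $582.64 +$21.00 interest = $603.64; pay $285.43 → $318.21
Installment 8: $318.21 +$12.00 interest = $330.21; pay $285.43 → $44.78
Installment 9: $44.78 +$2.00 interest = $46.78; pay $46.78 → $0.00

$46.78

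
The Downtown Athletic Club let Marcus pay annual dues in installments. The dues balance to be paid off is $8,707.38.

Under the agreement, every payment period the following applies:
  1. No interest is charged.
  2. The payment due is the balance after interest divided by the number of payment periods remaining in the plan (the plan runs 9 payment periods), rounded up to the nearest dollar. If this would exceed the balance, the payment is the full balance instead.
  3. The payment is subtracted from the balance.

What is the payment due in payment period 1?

$968.00

# | Opening | Payment | End bal
1 | $8,707.38 | $968.00 | $7,739.38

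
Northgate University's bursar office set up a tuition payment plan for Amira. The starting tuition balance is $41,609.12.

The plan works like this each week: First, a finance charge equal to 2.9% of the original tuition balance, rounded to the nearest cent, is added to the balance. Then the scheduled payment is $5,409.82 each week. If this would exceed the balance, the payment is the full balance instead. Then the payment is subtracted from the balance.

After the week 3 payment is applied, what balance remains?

Week 1: opening $41,609.12; interest $1,206.66 → $42,815.78; payment $5,409.82; balance $37,405.96
Week 2: opening $37,405.96; interest $1,206.66 → $38,612.62; payment $5,409.82; balance $33,202.80
Week 3: opening $33,202.80; interest $1,206.66 → $34,409.46; payment $5,409.82; balance $28,999.64

$28,999.64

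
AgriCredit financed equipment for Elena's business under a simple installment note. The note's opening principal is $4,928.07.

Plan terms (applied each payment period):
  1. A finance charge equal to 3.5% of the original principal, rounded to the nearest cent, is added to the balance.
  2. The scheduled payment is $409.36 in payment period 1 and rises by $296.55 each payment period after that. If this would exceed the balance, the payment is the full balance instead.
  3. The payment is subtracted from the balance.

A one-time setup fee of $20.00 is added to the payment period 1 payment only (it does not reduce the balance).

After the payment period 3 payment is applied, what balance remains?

Payment period 1: $4,928.07 +$172.48 interest = $5,100.55; pay $409.36 (+ $20.00 fee) → $4,691.19
Payment period 2: $4,691.19 +$172.48 interest = $4,863.67; pay $705.91 → $4,157.76
Payment period 3: $4,157.76 +$172.48 interest = $4,330.24; pay $1,002.46 → $3,327.78

$3,327.78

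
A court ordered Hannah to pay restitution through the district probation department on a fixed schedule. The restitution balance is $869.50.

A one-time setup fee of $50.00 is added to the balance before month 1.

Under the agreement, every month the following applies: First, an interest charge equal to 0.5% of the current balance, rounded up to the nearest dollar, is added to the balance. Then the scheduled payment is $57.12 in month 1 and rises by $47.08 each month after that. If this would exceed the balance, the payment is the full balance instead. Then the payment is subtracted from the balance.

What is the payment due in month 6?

# | Opening | Interest | Payment | End bal
1 | $919.50 | $5.00 | $57.12 | $867.38
2 | $867.38 | $5.00 | $104.20 | $768.18
3 | $768.18 | $4.00 | $151.28 | $620.90
4 | $620.90 | $4.00 | $198.36 | $426.54
5 | $426.54 | $3.00 | $245.44 | $184.10
6 | $184.10 | $1.00 | $185.10 | $0.00

$185.10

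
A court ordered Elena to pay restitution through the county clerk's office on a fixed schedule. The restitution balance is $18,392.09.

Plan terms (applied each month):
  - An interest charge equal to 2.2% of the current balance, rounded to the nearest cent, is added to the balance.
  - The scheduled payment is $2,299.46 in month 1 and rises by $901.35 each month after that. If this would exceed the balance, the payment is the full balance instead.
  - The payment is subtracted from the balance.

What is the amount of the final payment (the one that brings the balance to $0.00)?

$5,182.66

Month 1: $18,392.09 +$404.63 interest = $18,796.72; pay $2,299.46 → $16,497.26
Month 2: $16,497.26 +$362.94 interest = $16,860.20; pay $3,200.81 → $13,659.39
Month 3: $13,659.39 +$300.51 interest = $13,959.90; pay $4,102.16 → $9,857.74
Month 4: $9,857.74 +$216.87 interest = $10,074.61; pay $5,003.51 → $5,071.10
Month 5: $5,071.10 +$111.56 interest = $5,182.66; pay $5,182.66 → $0.00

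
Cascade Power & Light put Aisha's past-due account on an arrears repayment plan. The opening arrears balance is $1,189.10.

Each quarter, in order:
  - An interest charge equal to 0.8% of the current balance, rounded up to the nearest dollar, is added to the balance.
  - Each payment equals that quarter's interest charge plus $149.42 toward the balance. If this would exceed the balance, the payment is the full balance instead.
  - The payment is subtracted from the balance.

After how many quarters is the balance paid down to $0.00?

# | Opening | Interest | Payment | End bal
1 | $1,189.10 | $10.00 | $159.42 | $1,039.68
2 | $1,039.68 | $9.00 | $158.42 | $890.26
3 | $890.26 | $8.00 | $157.42 | $740.84
4 | $740.84 | $6.00 | $155.42 | $591.42
5 | $591.42 | $5.00 | $154.42 | $442.00
6 | $442.00 | $4.00 | $153.42 | $292.58
7 | $292.58 | $3.00 | $152.42 | $143.16
8 | $143.16 | $2.00 | $145.16 | $0.00
Balance reaches $0.00 in quarter 8.

8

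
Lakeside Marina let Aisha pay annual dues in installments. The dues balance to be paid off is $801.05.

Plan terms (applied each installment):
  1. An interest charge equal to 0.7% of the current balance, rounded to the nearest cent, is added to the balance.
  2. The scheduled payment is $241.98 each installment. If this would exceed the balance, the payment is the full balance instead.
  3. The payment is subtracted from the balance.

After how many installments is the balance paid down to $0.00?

4

# | Opening | Interest | Payment | End bal
1 | $801.05 | $5.61 | $241.98 | $564.68
2 | $564.68 | $3.95 | $241.98 | $326.65
3 | $326.65 | $2.29 | $241.98 | $86.96
4 | $86.96 | $0.61 | $87.57 | $0.00
Balance reaches $0.00 in installment 4.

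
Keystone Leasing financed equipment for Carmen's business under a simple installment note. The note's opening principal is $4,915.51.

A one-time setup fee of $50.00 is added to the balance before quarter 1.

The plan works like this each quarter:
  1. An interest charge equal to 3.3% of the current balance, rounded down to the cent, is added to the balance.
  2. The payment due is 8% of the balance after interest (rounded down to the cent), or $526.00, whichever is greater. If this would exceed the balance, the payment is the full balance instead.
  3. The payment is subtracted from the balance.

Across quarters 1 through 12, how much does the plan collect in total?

# | Opening | Interest | Payment | End bal
1 | $4,965.51 | $163.86 | $526.00 | $4,603.37
2 | $4,603.37 | $151.91 | $526.00 | $4,229.28
3 | $4,229.28 | $139.56 | $526.00 | $3,842.84
4 | $3,842.84 | $126.81 | $526.00 | $3,443.65
5 | $3,443.65 | $113.64 | $526.00 | $3,031.29
6 | $3,031.29 | $100.03 | $526.00 | $2,605.32
7 | $2,605.32 | $85.97 | $526.00 | $2,165.29
8 | $2,165.29 | $71.45 | $526.00 | $1,710.74
9 | $1,710.74 | $56.45 | $526.00 | $1,241.19
10 | $1,241.19 | $40.95 | $526.00 | $756.14
11 | $756.14 | $24.95 | $526.00 | $255.09
12 | $255.09 | $8.41 | $263.50 | $0.00
Total paid: $6,049.50

$6,049.50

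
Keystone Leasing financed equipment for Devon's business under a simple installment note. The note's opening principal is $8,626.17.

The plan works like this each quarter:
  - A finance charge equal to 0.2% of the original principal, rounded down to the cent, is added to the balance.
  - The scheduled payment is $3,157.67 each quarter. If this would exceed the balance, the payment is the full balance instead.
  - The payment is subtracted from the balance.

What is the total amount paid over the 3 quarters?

# | Opening | Interest | Payment | End bal
1 | $8,626.17 | $17.25 | $3,157.67 | $5,485.75
2 | $5,485.75 | $17.25 | $3,157.67 | $2,345.33
3 | $2,345.33 | $17.25 | $2,362.58 | $0.00
Total paid: $8,677.92

$8,677.92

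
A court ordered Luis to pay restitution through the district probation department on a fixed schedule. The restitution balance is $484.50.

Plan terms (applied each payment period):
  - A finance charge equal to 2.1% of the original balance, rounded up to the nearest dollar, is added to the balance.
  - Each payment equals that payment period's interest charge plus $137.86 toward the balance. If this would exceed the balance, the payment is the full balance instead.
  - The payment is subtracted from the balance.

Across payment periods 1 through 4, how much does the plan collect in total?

Payment period 1: opening $484.50; interest $11.00 → $495.50; payment $148.86; balance $346.64
Payment period 2: opening $346.64; interest $11.00 → $357.64; payment $148.86; balance $208.78
Payment period 3: opening $208.78; interest $11.00 → $219.78; payment $148.86; balance $70.92
Payment period 4: opening $70.92; interest $11.00 → $81.92; payment $81.92; balance $0.00
Total paid: $528.50

$528.50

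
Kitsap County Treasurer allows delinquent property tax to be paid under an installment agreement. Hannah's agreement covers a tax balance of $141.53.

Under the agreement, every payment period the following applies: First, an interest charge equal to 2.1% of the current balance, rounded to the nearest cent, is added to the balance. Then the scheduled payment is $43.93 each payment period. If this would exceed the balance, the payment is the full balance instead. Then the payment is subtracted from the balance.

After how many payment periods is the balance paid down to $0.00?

4

Payment period 1: opening $141.53; interest $2.97 → $144.50; payment $43.93; balance $100.57
Payment period 2: opening $100.57; interest $2.11 → $102.68; payment $43.93; balance $58.75
Payment period 3: opening $58.75; interest $1.23 → $59.98; payment $43.93; balance $16.05
Payment period 4: opening $16.05; interest $0.34 → $16.39; payment $16.39; balance $0.00
Balance reaches $0.00 in payment period 4.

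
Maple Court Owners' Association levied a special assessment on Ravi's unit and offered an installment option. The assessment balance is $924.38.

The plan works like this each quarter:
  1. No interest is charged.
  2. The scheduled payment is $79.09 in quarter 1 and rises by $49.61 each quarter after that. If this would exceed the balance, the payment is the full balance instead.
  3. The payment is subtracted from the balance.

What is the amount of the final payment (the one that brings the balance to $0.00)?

$32.83

Quarter 1: opening $924.38; payment $79.09; balance $845.29
Quarter 2: opening $845.29; payment $128.70; balance $716.59
Quarter 3: opening $716.59; payment $178.31; balance $538.28
Quarter 4: opening $538.28; payment $227.92; balance $310.36
Quarter 5: opening $310.36; payment $277.53; balance $32.83
Quarter 6: opening $32.83; payment $32.83; balance $0.00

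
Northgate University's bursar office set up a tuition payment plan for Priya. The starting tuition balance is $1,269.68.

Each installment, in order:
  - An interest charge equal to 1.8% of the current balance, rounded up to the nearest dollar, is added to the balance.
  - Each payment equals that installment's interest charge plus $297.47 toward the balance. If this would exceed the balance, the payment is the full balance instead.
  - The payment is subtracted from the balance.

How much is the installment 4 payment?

# | Opening | Interest | Payment | End bal
1 | $1,269.68 | $23.00 | $320.47 | $972.21
2 | $972.21 | $18.00 | $315.47 | $674.74
3 | $674.74 | $13.00 | $310.47 | $377.27
4 | $377.27 | $7.00 | $304.47 | $79.80

$304.47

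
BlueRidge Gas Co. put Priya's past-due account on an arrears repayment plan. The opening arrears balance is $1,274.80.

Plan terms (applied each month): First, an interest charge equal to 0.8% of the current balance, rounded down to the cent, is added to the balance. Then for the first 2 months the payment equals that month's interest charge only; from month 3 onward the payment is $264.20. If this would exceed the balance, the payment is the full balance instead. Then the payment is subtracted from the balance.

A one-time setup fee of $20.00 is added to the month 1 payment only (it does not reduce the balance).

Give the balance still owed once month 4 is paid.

Month 1: opening $1,274.80; interest $10.19 → $1,284.99; payment $10.19 (+ $20.00 fee); balance $1,274.80
Month 2: opening $1,274.80; interest $10.19 → $1,284.99; payment $10.19; balance $1,274.80
Month 3: opening $1,274.80; interest $10.19 → $1,284.99; payment $264.20; balance $1,020.79
Month 4: opening $1,020.79; interest $8.16 → $1,028.95; payment $264.20; balance $764.75

$764.75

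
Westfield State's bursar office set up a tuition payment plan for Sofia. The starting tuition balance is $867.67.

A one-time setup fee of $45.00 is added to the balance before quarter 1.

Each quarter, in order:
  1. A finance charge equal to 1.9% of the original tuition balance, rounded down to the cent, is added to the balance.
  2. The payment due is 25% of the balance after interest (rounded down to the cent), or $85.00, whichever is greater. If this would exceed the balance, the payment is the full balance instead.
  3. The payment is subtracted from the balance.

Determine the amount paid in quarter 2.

$178.33

Quarter 1: opening $912.67; interest $16.48 → $929.15; payment $232.28; balance $696.87
Quarter 2: opening $696.87; interest $16.48 → $713.35; payment $178.33; balance $535.02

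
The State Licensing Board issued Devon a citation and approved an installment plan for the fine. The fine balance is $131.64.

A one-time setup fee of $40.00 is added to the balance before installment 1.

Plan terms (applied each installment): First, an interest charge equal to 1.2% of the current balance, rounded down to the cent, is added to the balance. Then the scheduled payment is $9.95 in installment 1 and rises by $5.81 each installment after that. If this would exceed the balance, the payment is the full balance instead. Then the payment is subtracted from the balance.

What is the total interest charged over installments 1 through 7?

$9.88

Installment 1: $171.64 +$2.05 interest = $173.69; pay $9.95 → $163.74
Installment 2: $163.74 +$1.96 interest = $165.70; pay $15.76 → $149.94
Installment 3: $149.94 +$1.79 interest = $151.73; pay $21.57 → $130.16
Installment 4: $130.16 +$1.56 interest = $131.72; pay $27.38 → $104.34
Installment 5: $104.34 +$1.25 interest = $105.59; pay $33.19 → $72.40
Installment 6: $72.40 +$0.86 interest = $73.26; pay $39.00 → $34.26
Installment 7: $34.26 +$0.41 interest = $34.67; pay $34.67 → $0.00
Total interest: $2.05 + $1.96 + $1.79 + $1.56 + $1.25 + $0.86 + $0.41 = $9.88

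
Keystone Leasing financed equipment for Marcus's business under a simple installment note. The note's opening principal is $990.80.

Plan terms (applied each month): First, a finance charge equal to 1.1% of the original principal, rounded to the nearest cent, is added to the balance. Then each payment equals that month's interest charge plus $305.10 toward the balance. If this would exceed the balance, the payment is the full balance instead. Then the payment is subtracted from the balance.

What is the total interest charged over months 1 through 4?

Month 1: $990.80 +$10.90 interest = $1,001.70; pay $316.00 → $685.70
Month 2: $685.70 +$10.90 interest = $696.60; pay $316.00 → $380.60
Month 3: $380.60 +$10.90 interest = $391.50; pay $316.00 → $75.50
Month 4: $75.50 +$10.90 interest = $86.40; pay $86.40 → $0.00
Total interest: $10.90 + $10.90 + $10.90 + $10.90 = $43.60

$43.60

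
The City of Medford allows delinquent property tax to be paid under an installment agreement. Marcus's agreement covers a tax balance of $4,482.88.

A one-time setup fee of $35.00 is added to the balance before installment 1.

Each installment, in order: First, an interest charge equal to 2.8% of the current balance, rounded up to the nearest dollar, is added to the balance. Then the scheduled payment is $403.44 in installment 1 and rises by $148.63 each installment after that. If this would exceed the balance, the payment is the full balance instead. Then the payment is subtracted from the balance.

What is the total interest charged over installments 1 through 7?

Installment 1: $4,517.88 +$127.00 interest = $4,644.88; pay $403.44 → $4,241.44
Installment 2: $4,241.44 +$119.00 interest = $4,360.44; pay $552.07 → $3,808.37
Installment 3: $3,808.37 +$107.00 interest = $3,915.37; pay $700.70 → $3,214.67
Installment 4: $3,214.67 +$91.00 interest = $3,305.67; pay $849.33 → $2,456.34
Installment 5: $2,456.34 +$69.00 interest = $2,525.34; pay $997.96 → $1,527.38
Installment 6: $1,527.38 +$43.00 interest = $1,570.38; pay $1,146.59 → $423.79
Installment 7: $423.79 +$12.00 interest = $435.79; pay $435.79 → $0.00
Total interest: $127.00 + $119.00 + $107.00 + $91.00 + $69.00 + $43.00 + $12.00 = $568.00

$568.00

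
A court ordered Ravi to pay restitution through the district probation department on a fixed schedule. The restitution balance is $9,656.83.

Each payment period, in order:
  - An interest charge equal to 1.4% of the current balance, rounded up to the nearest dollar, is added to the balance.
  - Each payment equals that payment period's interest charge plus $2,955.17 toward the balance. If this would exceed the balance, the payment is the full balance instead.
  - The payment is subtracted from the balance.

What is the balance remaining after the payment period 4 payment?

Payment period 1: $9,656.83 +$136.00 interest = $9,792.83; pay $3,091.17 → $6,701.66
Payment period 2: $6,701.66 +$94.00 interest = $6,795.66; pay $3,049.17 → $3,746.49
Payment period 3: $3,746.49 +$53.00 interest = $3,799.49; pay $3,008.17 → $791.32
Payment period 4: $791.32 +$12.00 interest = $803.32; pay $803.32 → $0.00

$0.00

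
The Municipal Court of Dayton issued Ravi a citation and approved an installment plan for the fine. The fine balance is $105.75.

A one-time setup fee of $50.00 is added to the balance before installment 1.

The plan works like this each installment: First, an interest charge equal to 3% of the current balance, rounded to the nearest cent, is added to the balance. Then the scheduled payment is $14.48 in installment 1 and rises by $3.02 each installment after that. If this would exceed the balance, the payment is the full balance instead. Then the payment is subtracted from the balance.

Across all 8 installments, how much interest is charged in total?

Installment 1: opening $155.75; interest $4.67 → $160.42; payment $14.48; balance $145.94
Installment 2: opening $145.94; interest $4.38 → $150.32; payment $17.50; balance $132.82
Installment 3: opening $132.82; interest $3.98 → $136.80; payment $20.52; balance $116.28
Installment 4: opening $116.28; interest $3.49 → $119.77; payment $23.54; balance $96.23
Installment 5: opening $96.23; interest $2.89 → $99.12; payment $26.56; balance $72.56
Installment 6: opening $72.56; interest $2.18 → $74.74; payment $29.58; balance $45.16
Installment 7: opening $45.16; interest $1.35 → $46.51; payment $32.60; balance $13.91
Installment 8: opening $13.91; interest $0.42 → $14.33; payment $14.33; balance $0.00
Total interest: $4.67 + $4.38 + $3.98 + $3.49 + $2.89 + $2.18 + $1.35 + $0.42 = $23.36

$23.36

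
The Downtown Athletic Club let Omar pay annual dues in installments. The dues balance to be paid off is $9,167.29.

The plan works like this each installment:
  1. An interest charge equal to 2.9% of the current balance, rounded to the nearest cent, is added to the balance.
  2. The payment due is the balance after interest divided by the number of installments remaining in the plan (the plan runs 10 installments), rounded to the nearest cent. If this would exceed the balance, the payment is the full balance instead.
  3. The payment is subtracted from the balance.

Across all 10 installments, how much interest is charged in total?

$1,597.08

Installment 1: opening $9,167.29; interest $265.85 → $9,433.14; payment $943.31; balance $8,489.83
Installment 2: opening $8,489.83; interest $246.21 → $8,736.04; payment $970.67; balance $7,765.37
Installment 3: opening $7,765.37; interest $225.20 → $7,990.57; payment $998.82; balance $6,991.75
Installment 4: opening $6,991.75; interest $202.76 → $7,194.51; payment $1,027.79; balance $6,166.72
Installment 5: opening $6,166.72; interest $178.83 → $6,345.55; payment $1,057.59; balance $5,287.96
Installment 6: opening $5,287.96; interest $153.35 → $5,441.31; payment $1,088.26; balance $4,353.05
Installment 7: opening $4,353.05; interest $126.24 → $4,479.29; payment $1,119.82; balance $3,359.47
Installment 8: opening $3,359.47; interest $97.42 → $3,456.89; payment $1,152.30; balance $2,304.59
Installment 9: opening $2,304.59; interest $66.83 → $2,371.42; payment $1,185.71; balance $1,185.71
Installment 10: opening $1,185.71; interest $34.39 → $1,220.10; payment $1,220.10; balance $0.00
Total interest: $265.85 + $246.21 + $225.20 + $202.76 + $178.83 + $153.35 + $126.24 + $97.42 + $66.83 + $34.39 = $1,597.08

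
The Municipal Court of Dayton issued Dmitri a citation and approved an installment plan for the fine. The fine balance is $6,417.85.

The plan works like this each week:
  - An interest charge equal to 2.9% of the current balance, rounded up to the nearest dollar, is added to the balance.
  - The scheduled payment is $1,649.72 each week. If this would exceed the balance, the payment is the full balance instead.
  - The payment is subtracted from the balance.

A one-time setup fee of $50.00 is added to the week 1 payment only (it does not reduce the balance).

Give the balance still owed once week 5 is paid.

$0.00

Week 1: opening $6,417.85; interest $187.00 → $6,604.85; payment $1,649.72 (+ $50.00 fee); balance $4,955.13
Week 2: opening $4,955.13; interest $144.00 → $5,099.13; payment $1,649.72; balance $3,449.41
Week 3: opening $3,449.41; interest $101.00 → $3,550.41; payment $1,649.72; balance $1,900.69
Week 4: opening $1,900.69; interest $56.00 → $1,956.69; payment $1,649.72; balance $306.97
Week 5: opening $306.97; interest $9.00 → $315.97; payment $315.97; balance $0.00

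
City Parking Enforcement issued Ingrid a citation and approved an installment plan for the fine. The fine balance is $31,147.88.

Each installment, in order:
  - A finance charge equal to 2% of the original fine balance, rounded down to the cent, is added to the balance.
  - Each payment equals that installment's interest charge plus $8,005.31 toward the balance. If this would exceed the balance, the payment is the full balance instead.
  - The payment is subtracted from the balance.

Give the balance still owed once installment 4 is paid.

Installment 1: $31,147.88 +$622.95 interest = $31,770.83; pay $8,628.26 → $23,142.57
Installment 2: $23,142.57 +$622.95 interest = $23,765.52; pay $8,628.26 → $15,137.26
Installment 3: $15,137.26 +$622.95 interest = $15,760.21; pay $8,628.26 → $7,131.95
Installment 4: $7,131.95 +$622.95 interest = $7,754.90; pay $7,754.90 → $0.00

$0.00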